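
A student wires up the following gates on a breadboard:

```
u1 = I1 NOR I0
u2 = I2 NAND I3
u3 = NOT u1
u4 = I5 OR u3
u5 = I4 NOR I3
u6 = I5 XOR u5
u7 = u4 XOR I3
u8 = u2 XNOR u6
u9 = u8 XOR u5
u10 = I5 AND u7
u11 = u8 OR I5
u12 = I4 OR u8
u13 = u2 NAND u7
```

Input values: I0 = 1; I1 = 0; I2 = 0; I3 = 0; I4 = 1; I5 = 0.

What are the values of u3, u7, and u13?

u3 = 1, u7 = 1, u13 = 0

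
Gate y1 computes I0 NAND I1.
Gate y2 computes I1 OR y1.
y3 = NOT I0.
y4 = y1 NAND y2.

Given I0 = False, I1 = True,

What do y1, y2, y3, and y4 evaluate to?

y1 = True; y2 = True; y3 = True; y4 = False

y1 = I0 NAND I1 = False NAND True = True
y2 = I1 OR y1 = True OR True = True
y3 = NOT I0 = NOT False = True
y4 = y1 NAND y2 = True NAND True = False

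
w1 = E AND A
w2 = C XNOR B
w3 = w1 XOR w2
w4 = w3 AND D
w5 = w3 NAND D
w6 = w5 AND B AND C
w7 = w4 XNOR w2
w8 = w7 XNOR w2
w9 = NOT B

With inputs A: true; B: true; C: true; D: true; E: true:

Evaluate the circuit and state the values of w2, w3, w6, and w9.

w2 = true; w3 = false; w6 = true; w9 = false

w1 = E AND A = true AND true = true
w2 = C XNOR B = true XNOR true = true
w3 = w1 XOR w2 = true XOR true = false
w5 = w3 NAND D = false NAND true = true
w6 = w5 AND B AND C = true AND true AND true = true
w9 = NOT B = NOT true = false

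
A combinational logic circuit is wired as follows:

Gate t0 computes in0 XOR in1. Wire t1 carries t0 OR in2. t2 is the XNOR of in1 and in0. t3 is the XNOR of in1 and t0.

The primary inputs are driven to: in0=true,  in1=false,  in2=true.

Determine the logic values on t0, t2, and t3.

t0 = in0 XOR in1 = true XOR false = true
t2 = in1 XNOR in0 = false XNOR true = false
t3 = in1 XNOR t0 = false XNOR true = false

t0 = true  t2 = false  t3 = false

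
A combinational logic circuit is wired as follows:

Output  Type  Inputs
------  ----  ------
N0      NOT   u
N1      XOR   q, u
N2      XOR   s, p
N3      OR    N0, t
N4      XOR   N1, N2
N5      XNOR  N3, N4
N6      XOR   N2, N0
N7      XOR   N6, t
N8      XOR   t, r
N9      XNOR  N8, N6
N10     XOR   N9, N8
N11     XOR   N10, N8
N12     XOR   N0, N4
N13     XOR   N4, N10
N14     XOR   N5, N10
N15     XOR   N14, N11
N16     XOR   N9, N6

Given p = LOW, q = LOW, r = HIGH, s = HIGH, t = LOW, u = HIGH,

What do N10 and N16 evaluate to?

N10 = LOW; N16 = LOW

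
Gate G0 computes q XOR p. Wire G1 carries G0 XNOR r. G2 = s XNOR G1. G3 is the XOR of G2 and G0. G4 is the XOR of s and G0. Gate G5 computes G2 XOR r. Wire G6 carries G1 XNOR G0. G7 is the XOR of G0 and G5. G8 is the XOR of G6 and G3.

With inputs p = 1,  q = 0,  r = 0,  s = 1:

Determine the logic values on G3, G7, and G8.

G3 = 1  G7 = 1  G8 = 1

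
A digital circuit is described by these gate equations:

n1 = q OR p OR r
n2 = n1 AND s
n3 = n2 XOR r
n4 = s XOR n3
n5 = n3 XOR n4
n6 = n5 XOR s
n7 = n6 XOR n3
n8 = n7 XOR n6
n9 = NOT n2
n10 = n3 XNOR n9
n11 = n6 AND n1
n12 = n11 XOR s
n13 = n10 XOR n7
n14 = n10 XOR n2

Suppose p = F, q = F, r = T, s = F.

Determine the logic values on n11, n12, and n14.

n11 = F, n12 = F, n14 = T

n1 = q OR p OR r = F OR F OR T = T
n2 = n1 AND s = T AND F = F
n3 = n2 XOR r = F XOR T = T
n4 = s XOR n3 = F XOR T = T
n5 = n3 XOR n4 = T XOR T = F
n6 = n5 XOR s = F XOR F = F
n9 = NOT n2 = NOT F = T
n10 = n3 XNOR n9 = T XNOR T = T
n11 = n6 AND n1 = F AND T = F
n12 = n11 XOR s = F XOR F = F
n14 = n10 XOR n2 = T XOR F = T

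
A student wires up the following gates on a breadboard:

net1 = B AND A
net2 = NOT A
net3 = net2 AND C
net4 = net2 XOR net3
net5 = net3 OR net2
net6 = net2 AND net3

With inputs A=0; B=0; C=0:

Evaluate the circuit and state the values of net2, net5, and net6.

net2 = 1, net5 = 1, net6 = 0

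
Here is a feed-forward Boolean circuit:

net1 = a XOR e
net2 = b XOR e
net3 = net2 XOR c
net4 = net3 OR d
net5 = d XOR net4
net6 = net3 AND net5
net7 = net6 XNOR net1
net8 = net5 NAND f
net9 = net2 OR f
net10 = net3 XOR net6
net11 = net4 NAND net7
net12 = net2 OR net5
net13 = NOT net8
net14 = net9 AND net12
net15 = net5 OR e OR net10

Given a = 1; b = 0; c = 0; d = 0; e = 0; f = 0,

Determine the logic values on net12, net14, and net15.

net12 = 0  net14 = 0  net15 = 0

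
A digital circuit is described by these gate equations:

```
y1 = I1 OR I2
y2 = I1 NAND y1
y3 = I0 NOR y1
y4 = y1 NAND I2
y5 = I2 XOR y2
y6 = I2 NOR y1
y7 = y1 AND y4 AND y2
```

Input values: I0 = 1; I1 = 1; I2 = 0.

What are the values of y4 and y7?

y1 = I1 OR I2 = 1 OR 0 = 1
y2 = I1 NAND y1 = 1 NAND 1 = 0
y4 = y1 NAND I2 = 1 NAND 0 = 1
y7 = y1 AND y4 AND y2 = 1 AND 1 AND 0 = 0

y4 = 1  y7 = 0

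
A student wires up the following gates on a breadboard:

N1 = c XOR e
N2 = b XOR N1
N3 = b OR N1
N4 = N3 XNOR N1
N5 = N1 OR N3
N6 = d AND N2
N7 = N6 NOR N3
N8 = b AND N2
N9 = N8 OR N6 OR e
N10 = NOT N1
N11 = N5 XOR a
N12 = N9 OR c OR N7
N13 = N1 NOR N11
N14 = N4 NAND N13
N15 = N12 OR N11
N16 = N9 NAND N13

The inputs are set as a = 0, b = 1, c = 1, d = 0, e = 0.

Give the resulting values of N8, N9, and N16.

N8 = 0, N9 = 0, N16 = 1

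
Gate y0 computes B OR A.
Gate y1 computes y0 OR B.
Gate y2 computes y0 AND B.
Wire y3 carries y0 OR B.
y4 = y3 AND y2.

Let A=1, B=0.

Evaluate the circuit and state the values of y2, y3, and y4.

y2 = 0  y3 = 1  y4 = 0

y0 = B OR A = 0 OR 1 = 1
y2 = y0 AND B = 1 AND 0 = 0
y3 = y0 OR B = 1 OR 0 = 1
y4 = y3 AND y2 = 1 AND 0 = 0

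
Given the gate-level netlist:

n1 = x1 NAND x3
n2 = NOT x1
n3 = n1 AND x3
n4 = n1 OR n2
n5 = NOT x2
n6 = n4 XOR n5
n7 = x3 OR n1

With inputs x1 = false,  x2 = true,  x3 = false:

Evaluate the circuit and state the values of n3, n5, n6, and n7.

n3 = false  n5 = false  n6 = true  n7 = true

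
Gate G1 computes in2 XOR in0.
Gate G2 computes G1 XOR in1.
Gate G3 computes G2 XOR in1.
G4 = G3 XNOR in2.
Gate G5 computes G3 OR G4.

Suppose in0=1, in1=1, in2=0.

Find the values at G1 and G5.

G1 = 1, G5 = 1

G1 = in2 XOR in0 = 0 XOR 1 = 1
G2 = G1 XOR in1 = 1 XOR 1 = 0
G3 = G2 XOR in1 = 0 XOR 1 = 1
G4 = G3 XNOR in2 = 1 XNOR 0 = 0
G5 = G3 OR G4 = 1 OR 0 = 1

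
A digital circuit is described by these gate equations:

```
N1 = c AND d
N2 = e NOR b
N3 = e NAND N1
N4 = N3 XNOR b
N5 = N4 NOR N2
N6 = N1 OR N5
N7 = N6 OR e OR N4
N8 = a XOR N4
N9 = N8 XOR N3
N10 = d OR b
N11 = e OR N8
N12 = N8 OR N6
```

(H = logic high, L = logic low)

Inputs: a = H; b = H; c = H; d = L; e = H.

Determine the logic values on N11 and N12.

N11 = H, N12 = L

N1 = c AND d = H AND L = L
N2 = e NOR b = H NOR H = L
N3 = e NAND N1 = H NAND L = H
N4 = N3 XNOR b = H XNOR H = H
N5 = N4 NOR N2 = H NOR L = L
N6 = N1 OR N5 = L OR L = L
N8 = a XOR N4 = H XOR H = L
N11 = e OR N8 = H OR L = H
N12 = N8 OR N6 = L OR L = L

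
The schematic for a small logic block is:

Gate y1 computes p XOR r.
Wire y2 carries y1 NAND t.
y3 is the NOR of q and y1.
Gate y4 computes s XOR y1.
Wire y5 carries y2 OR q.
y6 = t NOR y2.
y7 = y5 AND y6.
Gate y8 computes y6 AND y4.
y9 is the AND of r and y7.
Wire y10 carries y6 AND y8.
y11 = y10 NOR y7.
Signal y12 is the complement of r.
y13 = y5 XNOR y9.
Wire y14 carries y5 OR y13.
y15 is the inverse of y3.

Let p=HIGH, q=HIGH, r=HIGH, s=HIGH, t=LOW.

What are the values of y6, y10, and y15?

y1 = p XOR r = HIGH XOR HIGH = LOW
y2 = y1 NAND t = LOW NAND LOW = HIGH
y3 = q NOR y1 = HIGH NOR LOW = LOW
y4 = s XOR y1 = HIGH XOR LOW = HIGH
y6 = t NOR y2 = LOW NOR HIGH = LOW
y8 = y6 AND y4 = LOW AND HIGH = LOW
y10 = y6 AND y8 = LOW AND LOW = LOW
y15 = NOT y3 = NOT LOW = HIGH

y6 = LOW, y10 = LOW, y15 = HIGH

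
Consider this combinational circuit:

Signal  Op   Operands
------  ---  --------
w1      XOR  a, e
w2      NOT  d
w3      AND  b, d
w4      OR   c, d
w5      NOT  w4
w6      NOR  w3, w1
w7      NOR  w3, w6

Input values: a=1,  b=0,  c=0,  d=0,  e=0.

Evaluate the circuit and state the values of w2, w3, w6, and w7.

w1 = a XOR e = 1 XOR 0 = 1
w2 = NOT d = NOT 0 = 1
w3 = b AND d = 0 AND 0 = 0
w6 = w3 NOR w1 = 0 NOR 1 = 0
w7 = w3 NOR w6 = 0 NOR 0 = 1

w2 = 1, w3 = 0, w6 = 0, w7 = 1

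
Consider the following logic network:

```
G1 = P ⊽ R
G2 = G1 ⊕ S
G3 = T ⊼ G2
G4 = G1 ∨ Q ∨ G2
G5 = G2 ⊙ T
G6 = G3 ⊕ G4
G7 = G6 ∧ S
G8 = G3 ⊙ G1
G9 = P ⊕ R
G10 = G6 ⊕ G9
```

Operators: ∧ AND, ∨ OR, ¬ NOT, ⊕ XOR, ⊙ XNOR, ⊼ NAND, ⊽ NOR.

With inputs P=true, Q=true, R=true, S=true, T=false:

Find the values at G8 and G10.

G1 = P NOR R = true NOR true = false
G2 = G1 XOR S = false XOR true = true
G3 = T NAND G2 = false NAND true = true
G4 = G1 OR Q OR G2 = false OR true OR true = true
G6 = G3 XOR G4 = true XOR true = false
G8 = G3 XNOR G1 = true XNOR false = false
G9 = P XOR R = true XOR true = false
G10 = G6 XOR G9 = false XOR false = false

G8 = false, G10 = false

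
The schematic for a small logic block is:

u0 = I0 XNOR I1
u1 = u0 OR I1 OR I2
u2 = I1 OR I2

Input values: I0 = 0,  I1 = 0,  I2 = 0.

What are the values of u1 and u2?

u1 = 1  u2 = 0

u0 = I0 XNOR I1 = 0 XNOR 0 = 1
u1 = u0 OR I1 OR I2 = 1 OR 0 OR 0 = 1
u2 = I1 OR I2 = 0 OR 0 = 0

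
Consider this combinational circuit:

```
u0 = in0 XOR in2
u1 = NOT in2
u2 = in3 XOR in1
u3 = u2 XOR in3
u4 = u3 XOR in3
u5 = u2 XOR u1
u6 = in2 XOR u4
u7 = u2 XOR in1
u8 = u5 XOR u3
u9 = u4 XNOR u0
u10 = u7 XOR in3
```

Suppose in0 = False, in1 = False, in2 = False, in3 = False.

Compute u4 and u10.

u2 = in3 XOR in1 = False XOR False = False
u3 = u2 XOR in3 = False XOR False = False
u4 = u3 XOR in3 = False XOR False = False
u7 = u2 XOR in1 = False XOR False = False
u10 = u7 XOR in3 = False XOR False = False

u4 = False, u10 = False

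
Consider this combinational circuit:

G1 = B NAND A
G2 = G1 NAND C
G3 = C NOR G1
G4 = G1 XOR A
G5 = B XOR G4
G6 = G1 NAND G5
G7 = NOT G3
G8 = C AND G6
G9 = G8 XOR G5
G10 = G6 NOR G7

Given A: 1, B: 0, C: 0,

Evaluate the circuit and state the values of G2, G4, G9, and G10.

G2 = 1, G4 = 0, G9 = 0, G10 = 0

G1 = B NAND A = 0 NAND 1 = 1
G2 = G1 NAND C = 1 NAND 0 = 1
G3 = C NOR G1 = 0 NOR 1 = 0
G4 = G1 XOR A = 1 XOR 1 = 0
G5 = B XOR G4 = 0 XOR 0 = 0
G6 = G1 NAND G5 = 1 NAND 0 = 1
G7 = NOT G3 = NOT 0 = 1
G8 = C AND G6 = 0 AND 1 = 0
G9 = G8 XOR G5 = 0 XOR 0 = 0
G10 = G6 NOR G7 = 1 NOR 1 = 0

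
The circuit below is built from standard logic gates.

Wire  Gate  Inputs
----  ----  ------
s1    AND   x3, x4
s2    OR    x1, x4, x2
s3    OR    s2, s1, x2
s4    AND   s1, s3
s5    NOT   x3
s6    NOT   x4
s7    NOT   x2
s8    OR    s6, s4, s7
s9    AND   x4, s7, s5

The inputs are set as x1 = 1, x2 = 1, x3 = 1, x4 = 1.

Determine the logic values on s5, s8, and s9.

s5 = 0; s8 = 1; s9 = 0

s1 = x3 AND x4 = 1 AND 1 = 1
s2 = x1 OR x4 OR x2 = 1 OR 1 OR 1 = 1
s3 = s2 OR s1 OR x2 = 1 OR 1 OR 1 = 1
s4 = s1 AND s3 = 1 AND 1 = 1
s5 = NOT x3 = NOT 1 = 0
s6 = NOT x4 = NOT 1 = 0
s7 = NOT x2 = NOT 1 = 0
s8 = s6 OR s4 OR s7 = 0 OR 1 OR 0 = 1
s9 = x4 AND s7 AND s5 = 1 AND 0 AND 0 = 0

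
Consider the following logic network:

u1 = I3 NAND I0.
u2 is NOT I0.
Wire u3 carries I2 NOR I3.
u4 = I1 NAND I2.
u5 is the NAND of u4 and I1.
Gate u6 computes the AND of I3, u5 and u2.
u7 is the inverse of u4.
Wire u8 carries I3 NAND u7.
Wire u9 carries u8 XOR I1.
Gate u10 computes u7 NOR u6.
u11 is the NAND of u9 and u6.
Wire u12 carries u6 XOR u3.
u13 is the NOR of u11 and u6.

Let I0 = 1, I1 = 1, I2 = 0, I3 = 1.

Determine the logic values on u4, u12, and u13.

u4 = 1; u12 = 0; u13 = 0

u2 = NOT I0 = NOT 1 = 0
u3 = I2 NOR I3 = 0 NOR 1 = 0
u4 = I1 NAND I2 = 1 NAND 0 = 1
u5 = u4 NAND I1 = 1 NAND 1 = 0
u6 = I3 AND u5 AND u2 = 1 AND 0 AND 0 = 0
u7 = NOT u4 = NOT 1 = 0
u8 = I3 NAND u7 = 1 NAND 0 = 1
u9 = u8 XOR I1 = 1 XOR 1 = 0
u11 = u9 NAND u6 = 0 NAND 0 = 1
u12 = u6 XOR u3 = 0 XOR 0 = 0
u13 = u11 NOR u6 = 1 NOR 0 = 0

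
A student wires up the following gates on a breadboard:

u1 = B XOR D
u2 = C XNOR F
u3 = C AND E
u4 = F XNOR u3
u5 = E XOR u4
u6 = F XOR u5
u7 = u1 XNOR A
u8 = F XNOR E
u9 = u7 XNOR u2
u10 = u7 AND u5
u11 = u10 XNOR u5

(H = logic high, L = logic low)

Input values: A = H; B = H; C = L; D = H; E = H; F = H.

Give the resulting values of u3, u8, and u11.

u1 = B XOR D = H XOR H = L
u3 = C AND E = L AND H = L
u4 = F XNOR u3 = H XNOR L = L
u5 = E XOR u4 = H XOR L = H
u7 = u1 XNOR A = L XNOR H = L
u8 = F XNOR E = H XNOR H = H
u10 = u7 AND u5 = L AND H = L
u11 = u10 XNOR u5 = L XNOR H = L

u3 = L, u8 = H, u11 = L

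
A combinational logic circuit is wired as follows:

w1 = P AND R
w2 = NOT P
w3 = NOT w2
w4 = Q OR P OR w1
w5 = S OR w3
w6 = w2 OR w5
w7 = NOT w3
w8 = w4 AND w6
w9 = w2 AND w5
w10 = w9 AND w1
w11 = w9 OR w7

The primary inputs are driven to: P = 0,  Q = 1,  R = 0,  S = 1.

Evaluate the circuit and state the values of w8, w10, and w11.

w8 = 1, w10 = 0, w11 = 1

w1 = P AND R = 0 AND 0 = 0
w2 = NOT P = NOT 0 = 1
w3 = NOT w2 = NOT 1 = 0
w4 = Q OR P OR w1 = 1 OR 0 OR 0 = 1
w5 = S OR w3 = 1 OR 0 = 1
w6 = w2 OR w5 = 1 OR 1 = 1
w7 = NOT w3 = NOT 0 = 1
w8 = w4 AND w6 = 1 AND 1 = 1
w9 = w2 AND w5 = 1 AND 1 = 1
w10 = w9 AND w1 = 1 AND 0 = 0
w11 = w9 OR w7 = 1 OR 1 = 1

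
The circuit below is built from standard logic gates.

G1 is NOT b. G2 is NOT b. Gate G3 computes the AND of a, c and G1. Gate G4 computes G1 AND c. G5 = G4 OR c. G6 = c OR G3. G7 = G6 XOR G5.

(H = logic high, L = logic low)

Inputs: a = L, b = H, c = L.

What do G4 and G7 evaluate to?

G4 = L, G7 = L

G1 = NOT b = NOT H = L
G3 = a AND c AND G1 = L AND L AND L = L
G4 = G1 AND c = L AND L = L
G5 = G4 OR c = L OR L = L
G6 = c OR G3 = L OR L = L
G7 = G6 XOR G5 = L XOR L = L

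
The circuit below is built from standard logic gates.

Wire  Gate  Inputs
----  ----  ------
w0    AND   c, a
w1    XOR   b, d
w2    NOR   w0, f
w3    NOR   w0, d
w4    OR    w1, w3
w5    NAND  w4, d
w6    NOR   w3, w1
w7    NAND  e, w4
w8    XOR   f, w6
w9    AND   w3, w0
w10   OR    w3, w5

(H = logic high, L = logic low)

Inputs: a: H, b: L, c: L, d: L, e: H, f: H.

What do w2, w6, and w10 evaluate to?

w2 = L  w6 = L  w10 = H

w0 = c AND a = L AND H = L
w1 = b XOR d = L XOR L = L
w2 = w0 NOR f = L NOR H = L
w3 = w0 NOR d = L NOR L = H
w4 = w1 OR w3 = L OR H = H
w5 = w4 NAND d = H NAND L = H
w6 = w3 NOR w1 = H NOR L = L
w10 = w3 OR w5 = H OR H = H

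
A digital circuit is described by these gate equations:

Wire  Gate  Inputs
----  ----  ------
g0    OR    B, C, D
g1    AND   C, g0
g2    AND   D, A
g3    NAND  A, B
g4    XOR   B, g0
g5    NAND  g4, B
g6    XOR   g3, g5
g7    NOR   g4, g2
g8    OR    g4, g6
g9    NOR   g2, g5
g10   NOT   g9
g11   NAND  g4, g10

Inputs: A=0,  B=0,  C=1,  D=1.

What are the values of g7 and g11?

g7 = 0, g11 = 0

g0 = B OR C OR D = 0 OR 1 OR 1 = 1
g2 = D AND A = 1 AND 0 = 0
g4 = B XOR g0 = 0 XOR 1 = 1
g5 = g4 NAND B = 1 NAND 0 = 1
g7 = g4 NOR g2 = 1 NOR 0 = 0
g9 = g2 NOR g5 = 0 NOR 1 = 0
g10 = NOT g9 = NOT 0 = 1
g11 = g4 NAND g10 = 1 NAND 1 = 0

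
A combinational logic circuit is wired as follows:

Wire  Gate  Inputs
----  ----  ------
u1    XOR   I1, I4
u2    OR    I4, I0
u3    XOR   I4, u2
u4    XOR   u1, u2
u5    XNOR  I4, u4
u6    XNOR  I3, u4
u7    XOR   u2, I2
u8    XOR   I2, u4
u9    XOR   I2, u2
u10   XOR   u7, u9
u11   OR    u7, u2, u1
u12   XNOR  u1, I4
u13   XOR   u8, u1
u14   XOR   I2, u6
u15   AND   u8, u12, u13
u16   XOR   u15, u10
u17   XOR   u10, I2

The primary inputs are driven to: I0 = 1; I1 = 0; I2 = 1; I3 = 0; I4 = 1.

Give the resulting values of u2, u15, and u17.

u2 = 1, u15 = 0, u17 = 1

u1 = I1 XOR I4 = 0 XOR 1 = 1
u2 = I4 OR I0 = 1 OR 1 = 1
u4 = u1 XOR u2 = 1 XOR 1 = 0
u7 = u2 XOR I2 = 1 XOR 1 = 0
u8 = I2 XOR u4 = 1 XOR 0 = 1
u9 = I2 XOR u2 = 1 XOR 1 = 0
u10 = u7 XOR u9 = 0 XOR 0 = 0
u12 = u1 XNOR I4 = 1 XNOR 1 = 1
u13 = u8 XOR u1 = 1 XOR 1 = 0
u15 = u8 AND u12 AND u13 = 1 AND 1 AND 0 = 0
u17 = u10 XOR I2 = 0 XOR 1 = 1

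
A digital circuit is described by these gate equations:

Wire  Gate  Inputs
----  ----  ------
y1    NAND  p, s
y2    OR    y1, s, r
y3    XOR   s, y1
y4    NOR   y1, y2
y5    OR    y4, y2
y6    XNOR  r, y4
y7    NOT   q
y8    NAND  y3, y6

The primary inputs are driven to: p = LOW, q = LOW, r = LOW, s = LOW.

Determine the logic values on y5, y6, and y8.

y5 = HIGH, y6 = HIGH, y8 = LOW

y1 = p NAND s = LOW NAND LOW = HIGH
y2 = y1 OR s OR r = HIGH OR LOW OR LOW = HIGH
y3 = s XOR y1 = LOW XOR HIGH = HIGH
y4 = y1 NOR y2 = HIGH NOR HIGH = LOW
y5 = y4 OR y2 = LOW OR HIGH = HIGH
y6 = r XNOR y4 = LOW XNOR LOW = HIGH
y8 = y3 NAND y6 = HIGH NAND HIGH = LOW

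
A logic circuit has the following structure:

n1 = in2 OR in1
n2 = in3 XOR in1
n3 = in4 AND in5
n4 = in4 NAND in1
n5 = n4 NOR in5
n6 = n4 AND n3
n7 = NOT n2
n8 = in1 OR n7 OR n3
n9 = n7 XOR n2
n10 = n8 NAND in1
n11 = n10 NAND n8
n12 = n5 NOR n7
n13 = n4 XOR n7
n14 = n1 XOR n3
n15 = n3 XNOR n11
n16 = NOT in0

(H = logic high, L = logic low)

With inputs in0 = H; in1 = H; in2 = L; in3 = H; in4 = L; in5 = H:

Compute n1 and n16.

n1 = in2 OR in1 = L OR H = H
n16 = NOT in0 = NOT H = L

n1 = H; n16 = L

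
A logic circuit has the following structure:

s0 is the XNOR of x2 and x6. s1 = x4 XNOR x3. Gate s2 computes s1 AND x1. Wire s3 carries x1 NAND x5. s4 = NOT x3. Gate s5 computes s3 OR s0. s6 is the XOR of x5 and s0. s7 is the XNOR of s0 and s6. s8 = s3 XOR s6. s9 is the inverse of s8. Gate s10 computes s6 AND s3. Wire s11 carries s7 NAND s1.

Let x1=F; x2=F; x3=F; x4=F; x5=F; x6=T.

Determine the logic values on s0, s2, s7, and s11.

s0 = F; s2 = F; s7 = T; s11 = F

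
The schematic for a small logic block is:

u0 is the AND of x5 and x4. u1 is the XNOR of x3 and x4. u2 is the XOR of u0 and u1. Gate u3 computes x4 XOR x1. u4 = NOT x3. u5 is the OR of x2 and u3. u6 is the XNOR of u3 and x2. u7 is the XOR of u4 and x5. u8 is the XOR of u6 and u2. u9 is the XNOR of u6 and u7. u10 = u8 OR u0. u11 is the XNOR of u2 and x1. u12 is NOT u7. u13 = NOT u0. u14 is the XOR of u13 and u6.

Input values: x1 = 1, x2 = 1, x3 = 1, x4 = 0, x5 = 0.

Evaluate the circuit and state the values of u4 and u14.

u4 = 0, u14 = 0

u0 = x5 AND x4 = 0 AND 0 = 0
u3 = x4 XOR x1 = 0 XOR 1 = 1
u4 = NOT x3 = NOT 1 = 0
u6 = u3 XNOR x2 = 1 XNOR 1 = 1
u13 = NOT u0 = NOT 0 = 1
u14 = u13 XOR u6 = 1 XOR 1 = 0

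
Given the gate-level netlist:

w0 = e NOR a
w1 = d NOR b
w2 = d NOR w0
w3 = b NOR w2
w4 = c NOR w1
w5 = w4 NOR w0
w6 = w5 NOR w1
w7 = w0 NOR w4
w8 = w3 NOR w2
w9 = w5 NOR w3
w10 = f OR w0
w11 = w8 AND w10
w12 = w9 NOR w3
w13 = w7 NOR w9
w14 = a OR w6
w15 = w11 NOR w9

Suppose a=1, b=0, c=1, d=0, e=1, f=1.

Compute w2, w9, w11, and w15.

w2 = 1, w9 = 0, w11 = 0, w15 = 1

w0 = e NOR a = 1 NOR 1 = 0
w1 = d NOR b = 0 NOR 0 = 1
w2 = d NOR w0 = 0 NOR 0 = 1
w3 = b NOR w2 = 0 NOR 1 = 0
w4 = c NOR w1 = 1 NOR 1 = 0
w5 = w4 NOR w0 = 0 NOR 0 = 1
w8 = w3 NOR w2 = 0 NOR 1 = 0
w9 = w5 NOR w3 = 1 NOR 0 = 0
w10 = f OR w0 = 1 OR 0 = 1
w11 = w8 AND w10 = 0 AND 1 = 0
w15 = w11 NOR w9 = 0 NOR 0 = 1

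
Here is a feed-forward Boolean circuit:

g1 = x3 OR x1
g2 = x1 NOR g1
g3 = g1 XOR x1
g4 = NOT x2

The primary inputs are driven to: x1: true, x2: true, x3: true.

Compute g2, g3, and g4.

g2 = false  g3 = false  g4 = false

g1 = x3 OR x1 = true OR true = true
g2 = x1 NOR g1 = true NOR true = false
g3 = g1 XOR x1 = true XOR true = false
g4 = NOT x2 = NOT true = false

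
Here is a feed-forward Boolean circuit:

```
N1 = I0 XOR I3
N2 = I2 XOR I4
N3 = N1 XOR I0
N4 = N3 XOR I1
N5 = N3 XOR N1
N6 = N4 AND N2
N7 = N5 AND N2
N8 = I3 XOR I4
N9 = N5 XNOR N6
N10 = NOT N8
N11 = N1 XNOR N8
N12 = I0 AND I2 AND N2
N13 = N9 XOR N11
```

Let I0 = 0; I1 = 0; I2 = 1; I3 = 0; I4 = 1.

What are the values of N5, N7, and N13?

N5 = 0  N7 = 0  N13 = 1

N1 = I0 XOR I3 = 0 XOR 0 = 0
N2 = I2 XOR I4 = 1 XOR 1 = 0
N3 = N1 XOR I0 = 0 XOR 0 = 0
N4 = N3 XOR I1 = 0 XOR 0 = 0
N5 = N3 XOR N1 = 0 XOR 0 = 0
N6 = N4 AND N2 = 0 AND 0 = 0
N7 = N5 AND N2 = 0 AND 0 = 0
N8 = I3 XOR I4 = 0 XOR 1 = 1
N9 = N5 XNOR N6 = 0 XNOR 0 = 1
N11 = N1 XNOR N8 = 0 XNOR 1 = 0
N13 = N9 XOR N11 = 1 XOR 0 = 1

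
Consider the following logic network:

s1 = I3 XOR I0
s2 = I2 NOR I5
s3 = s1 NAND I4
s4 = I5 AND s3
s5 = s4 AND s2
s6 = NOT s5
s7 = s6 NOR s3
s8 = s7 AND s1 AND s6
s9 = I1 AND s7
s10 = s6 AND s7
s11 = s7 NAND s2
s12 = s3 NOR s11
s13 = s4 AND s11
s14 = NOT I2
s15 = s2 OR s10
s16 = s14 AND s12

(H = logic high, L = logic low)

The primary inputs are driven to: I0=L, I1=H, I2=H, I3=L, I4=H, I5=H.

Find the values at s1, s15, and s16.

s1 = L, s15 = L, s16 = L

s1 = I3 XOR I0 = L XOR L = L
s2 = I2 NOR I5 = H NOR H = L
s3 = s1 NAND I4 = L NAND H = H
s4 = I5 AND s3 = H AND H = H
s5 = s4 AND s2 = H AND L = L
s6 = NOT s5 = NOT L = H
s7 = s6 NOR s3 = H NOR H = L
s10 = s6 AND s7 = H AND L = L
s11 = s7 NAND s2 = L NAND L = H
s12 = s3 NOR s11 = H NOR H = L
s14 = NOT I2 = NOT H = L
s15 = s2 OR s10 = L OR L = L
s16 = s14 AND s12 = L AND L = L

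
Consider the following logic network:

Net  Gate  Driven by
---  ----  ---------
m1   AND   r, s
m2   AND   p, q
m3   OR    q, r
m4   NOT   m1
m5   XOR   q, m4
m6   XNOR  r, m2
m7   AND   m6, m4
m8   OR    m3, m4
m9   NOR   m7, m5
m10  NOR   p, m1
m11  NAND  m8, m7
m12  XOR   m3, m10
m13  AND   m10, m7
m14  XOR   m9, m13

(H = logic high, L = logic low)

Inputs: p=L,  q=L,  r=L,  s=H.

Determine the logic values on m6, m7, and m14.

m1 = r AND s = L AND H = L
m2 = p AND q = L AND L = L
m4 = NOT m1 = NOT L = H
m5 = q XOR m4 = L XOR H = H
m6 = r XNOR m2 = L XNOR L = H
m7 = m6 AND m4 = H AND H = H
m9 = m7 NOR m5 = H NOR H = L
m10 = p NOR m1 = L NOR L = H
m13 = m10 AND m7 = H AND H = H
m14 = m9 XOR m13 = L XOR H = H

m6 = H; m7 = H; m14 = H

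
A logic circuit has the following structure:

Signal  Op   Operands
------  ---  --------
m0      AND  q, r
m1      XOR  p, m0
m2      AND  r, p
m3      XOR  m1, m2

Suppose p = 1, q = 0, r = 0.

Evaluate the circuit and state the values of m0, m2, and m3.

m0 = q AND r = 0 AND 0 = 0
m1 = p XOR m0 = 1 XOR 0 = 1
m2 = r AND p = 0 AND 1 = 0
m3 = m1 XOR m2 = 1 XOR 0 = 1

m0 = 0, m2 = 0, m3 = 1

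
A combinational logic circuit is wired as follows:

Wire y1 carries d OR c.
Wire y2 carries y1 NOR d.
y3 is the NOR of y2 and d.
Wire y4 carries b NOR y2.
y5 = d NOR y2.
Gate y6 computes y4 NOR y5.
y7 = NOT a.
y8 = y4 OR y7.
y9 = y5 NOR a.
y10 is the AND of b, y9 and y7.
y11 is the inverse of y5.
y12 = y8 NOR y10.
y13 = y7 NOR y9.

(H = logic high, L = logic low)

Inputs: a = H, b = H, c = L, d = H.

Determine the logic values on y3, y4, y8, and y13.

y3 = L, y4 = L, y8 = L, y13 = H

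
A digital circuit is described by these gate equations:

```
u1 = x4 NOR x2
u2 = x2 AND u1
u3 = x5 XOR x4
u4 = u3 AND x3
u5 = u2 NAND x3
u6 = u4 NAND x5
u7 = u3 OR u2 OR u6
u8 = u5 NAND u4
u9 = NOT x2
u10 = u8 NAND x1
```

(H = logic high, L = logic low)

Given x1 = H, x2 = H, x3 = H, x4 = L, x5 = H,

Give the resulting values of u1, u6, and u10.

u1 = x4 NOR x2 = L NOR H = L
u2 = x2 AND u1 = H AND L = L
u3 = x5 XOR x4 = H XOR L = H
u4 = u3 AND x3 = H AND H = H
u5 = u2 NAND x3 = L NAND H = H
u6 = u4 NAND x5 = H NAND H = L
u8 = u5 NAND u4 = H NAND H = L
u10 = u8 NAND x1 = L NAND H = H

u1 = L, u6 = L, u10 = H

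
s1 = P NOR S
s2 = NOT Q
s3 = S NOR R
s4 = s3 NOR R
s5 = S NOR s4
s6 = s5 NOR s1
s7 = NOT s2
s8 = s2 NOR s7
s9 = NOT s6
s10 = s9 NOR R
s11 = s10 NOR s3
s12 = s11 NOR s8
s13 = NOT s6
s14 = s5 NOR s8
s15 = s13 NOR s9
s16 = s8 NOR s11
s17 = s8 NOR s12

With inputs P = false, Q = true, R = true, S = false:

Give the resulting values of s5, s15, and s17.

s5 = true  s15 = false  s17 = true

s1 = P NOR S = false NOR false = true
s2 = NOT Q = NOT true = false
s3 = S NOR R = false NOR true = false
s4 = s3 NOR R = false NOR true = false
s5 = S NOR s4 = false NOR false = true
s6 = s5 NOR s1 = true NOR true = false
s7 = NOT s2 = NOT false = true
s8 = s2 NOR s7 = false NOR true = false
s9 = NOT s6 = NOT false = true
s10 = s9 NOR R = true NOR true = false
s11 = s10 NOR s3 = false NOR false = true
s12 = s11 NOR s8 = true NOR false = false
s13 = NOT s6 = NOT false = true
s15 = s13 NOR s9 = true NOR true = false
s17 = s8 NOR s12 = false NOR false = true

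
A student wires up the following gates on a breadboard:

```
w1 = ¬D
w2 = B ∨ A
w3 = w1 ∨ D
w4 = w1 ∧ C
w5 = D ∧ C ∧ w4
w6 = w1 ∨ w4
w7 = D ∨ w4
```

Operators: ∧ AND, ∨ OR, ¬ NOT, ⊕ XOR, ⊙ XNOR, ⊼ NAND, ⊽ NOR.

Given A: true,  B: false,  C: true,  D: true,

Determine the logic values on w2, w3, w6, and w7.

w2 = true, w3 = true, w6 = false, w7 = true

w1 = NOT D = NOT true = false
w2 = B OR A = false OR true = true
w3 = w1 OR D = false OR true = true
w4 = w1 AND C = false AND true = false
w6 = w1 OR w4 = false OR false = false
w7 = D OR w4 = true OR false = true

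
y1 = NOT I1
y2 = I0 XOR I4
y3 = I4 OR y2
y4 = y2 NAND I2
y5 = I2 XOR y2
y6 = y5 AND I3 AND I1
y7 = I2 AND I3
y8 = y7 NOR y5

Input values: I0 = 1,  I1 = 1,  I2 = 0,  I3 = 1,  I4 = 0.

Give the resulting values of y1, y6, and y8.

y1 = NOT I1 = NOT 1 = 0
y2 = I0 XOR I4 = 1 XOR 0 = 1
y5 = I2 XOR y2 = 0 XOR 1 = 1
y6 = y5 AND I3 AND I1 = 1 AND 1 AND 1 = 1
y7 = I2 AND I3 = 0 AND 1 = 0
y8 = y7 NOR y5 = 0 NOR 1 = 0

y1 = 0, y6 = 1, y8 = 0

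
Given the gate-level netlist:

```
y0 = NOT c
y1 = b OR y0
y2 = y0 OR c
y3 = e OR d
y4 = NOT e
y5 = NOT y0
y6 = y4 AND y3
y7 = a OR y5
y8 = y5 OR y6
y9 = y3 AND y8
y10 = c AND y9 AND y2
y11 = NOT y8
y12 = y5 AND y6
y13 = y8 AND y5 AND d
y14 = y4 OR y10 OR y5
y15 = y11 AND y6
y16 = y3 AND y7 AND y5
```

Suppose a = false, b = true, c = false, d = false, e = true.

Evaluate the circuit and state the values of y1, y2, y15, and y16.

y0 = NOT c = NOT false = true
y1 = b OR y0 = true OR true = true
y2 = y0 OR c = true OR false = true
y3 = e OR d = true OR false = true
y4 = NOT e = NOT true = false
y5 = NOT y0 = NOT true = false
y6 = y4 AND y3 = false AND true = false
y7 = a OR y5 = false OR false = false
y8 = y5 OR y6 = false OR false = false
y11 = NOT y8 = NOT false = true
y15 = y11 AND y6 = true AND false = false
y16 = y3 AND y7 AND y5 = true AND false AND false = false

y1 = true  y2 = true  y15 = false  y16 = false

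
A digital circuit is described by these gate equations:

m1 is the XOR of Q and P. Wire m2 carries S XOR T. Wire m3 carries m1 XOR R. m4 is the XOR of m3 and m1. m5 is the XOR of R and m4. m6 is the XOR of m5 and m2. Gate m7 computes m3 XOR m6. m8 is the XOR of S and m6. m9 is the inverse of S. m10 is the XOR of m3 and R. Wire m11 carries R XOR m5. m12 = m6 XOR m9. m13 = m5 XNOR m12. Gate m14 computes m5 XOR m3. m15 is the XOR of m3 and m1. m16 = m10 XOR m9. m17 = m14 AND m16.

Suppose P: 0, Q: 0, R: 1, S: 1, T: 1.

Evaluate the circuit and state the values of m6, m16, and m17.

m6 = 0; m16 = 0; m17 = 0

m1 = Q XOR P = 0 XOR 0 = 0
m2 = S XOR T = 1 XOR 1 = 0
m3 = m1 XOR R = 0 XOR 1 = 1
m4 = m3 XOR m1 = 1 XOR 0 = 1
m5 = R XOR m4 = 1 XOR 1 = 0
m6 = m5 XOR m2 = 0 XOR 0 = 0
m9 = NOT S = NOT 1 = 0
m10 = m3 XOR R = 1 XOR 1 = 0
m14 = m5 XOR m3 = 0 XOR 1 = 1
m16 = m10 XOR m9 = 0 XOR 0 = 0
m17 = m14 AND m16 = 1 AND 0 = 0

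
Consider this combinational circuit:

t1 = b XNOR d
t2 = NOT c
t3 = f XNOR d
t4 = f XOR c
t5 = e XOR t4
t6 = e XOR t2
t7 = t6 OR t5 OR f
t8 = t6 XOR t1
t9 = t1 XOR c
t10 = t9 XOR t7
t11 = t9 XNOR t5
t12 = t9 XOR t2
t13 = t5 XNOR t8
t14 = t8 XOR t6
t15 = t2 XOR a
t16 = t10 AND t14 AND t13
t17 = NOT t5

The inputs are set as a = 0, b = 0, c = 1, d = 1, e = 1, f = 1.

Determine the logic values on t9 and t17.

t9 = 1  t17 = 0

t1 = b XNOR d = 0 XNOR 1 = 0
t4 = f XOR c = 1 XOR 1 = 0
t5 = e XOR t4 = 1 XOR 0 = 1
t9 = t1 XOR c = 0 XOR 1 = 1
t17 = NOT t5 = NOT 1 = 0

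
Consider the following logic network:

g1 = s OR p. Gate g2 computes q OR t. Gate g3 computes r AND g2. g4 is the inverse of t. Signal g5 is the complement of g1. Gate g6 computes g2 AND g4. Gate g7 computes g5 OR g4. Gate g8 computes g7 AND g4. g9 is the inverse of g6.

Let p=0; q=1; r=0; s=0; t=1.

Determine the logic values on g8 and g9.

g8 = 0, g9 = 1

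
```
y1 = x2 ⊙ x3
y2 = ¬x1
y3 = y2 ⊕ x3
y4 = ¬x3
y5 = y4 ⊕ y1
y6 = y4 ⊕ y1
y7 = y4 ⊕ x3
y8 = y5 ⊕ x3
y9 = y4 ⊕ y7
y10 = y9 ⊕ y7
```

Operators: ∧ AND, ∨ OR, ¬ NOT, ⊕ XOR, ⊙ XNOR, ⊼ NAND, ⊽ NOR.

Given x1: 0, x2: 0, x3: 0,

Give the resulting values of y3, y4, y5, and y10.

y3 = 1, y4 = 1, y5 = 0, y10 = 1

y1 = x2 XNOR x3 = 0 XNOR 0 = 1
y2 = NOT x1 = NOT 0 = 1
y3 = y2 XOR x3 = 1 XOR 0 = 1
y4 = NOT x3 = NOT 0 = 1
y5 = y4 XOR y1 = 1 XOR 1 = 0
y7 = y4 XOR x3 = 1 XOR 0 = 1
y9 = y4 XOR y7 = 1 XOR 1 = 0
y10 = y9 XOR y7 = 0 XOR 1 = 1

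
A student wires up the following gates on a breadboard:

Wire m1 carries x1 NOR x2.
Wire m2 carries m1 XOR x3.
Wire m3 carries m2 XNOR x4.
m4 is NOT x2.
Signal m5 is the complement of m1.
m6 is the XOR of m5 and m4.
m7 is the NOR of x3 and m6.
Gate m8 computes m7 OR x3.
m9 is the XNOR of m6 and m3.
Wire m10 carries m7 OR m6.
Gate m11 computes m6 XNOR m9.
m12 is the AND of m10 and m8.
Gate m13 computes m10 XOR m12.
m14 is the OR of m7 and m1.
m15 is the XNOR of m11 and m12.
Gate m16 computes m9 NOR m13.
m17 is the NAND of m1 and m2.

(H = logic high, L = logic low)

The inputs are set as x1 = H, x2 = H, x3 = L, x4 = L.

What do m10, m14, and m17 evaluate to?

m10 = H; m14 = L; m17 = H

m1 = x1 NOR x2 = H NOR H = L
m2 = m1 XOR x3 = L XOR L = L
m4 = NOT x2 = NOT H = L
m5 = NOT m1 = NOT L = H
m6 = m5 XOR m4 = H XOR L = H
m7 = x3 NOR m6 = L NOR H = L
m10 = m7 OR m6 = L OR H = H
m14 = m7 OR m1 = L OR L = L
m17 = m1 NAND m2 = L NAND L = H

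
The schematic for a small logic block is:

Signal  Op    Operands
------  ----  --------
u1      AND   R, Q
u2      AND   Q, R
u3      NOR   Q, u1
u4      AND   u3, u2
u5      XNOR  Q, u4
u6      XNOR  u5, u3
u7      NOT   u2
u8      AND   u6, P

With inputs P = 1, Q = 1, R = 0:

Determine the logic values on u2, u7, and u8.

u2 = 0, u7 = 1, u8 = 1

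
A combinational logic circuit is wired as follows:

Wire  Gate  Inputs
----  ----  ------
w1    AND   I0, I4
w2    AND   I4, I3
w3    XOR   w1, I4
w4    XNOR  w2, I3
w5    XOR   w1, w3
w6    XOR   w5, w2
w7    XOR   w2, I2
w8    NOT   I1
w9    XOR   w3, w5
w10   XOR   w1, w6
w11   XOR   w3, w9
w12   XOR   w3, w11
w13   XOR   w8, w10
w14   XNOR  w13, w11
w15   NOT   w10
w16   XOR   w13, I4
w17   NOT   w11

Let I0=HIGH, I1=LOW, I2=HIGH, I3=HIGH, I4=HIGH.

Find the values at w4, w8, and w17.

w1 = I0 AND I4 = HIGH AND HIGH = HIGH
w2 = I4 AND I3 = HIGH AND HIGH = HIGH
w3 = w1 XOR I4 = HIGH XOR HIGH = LOW
w4 = w2 XNOR I3 = HIGH XNOR HIGH = HIGH
w5 = w1 XOR w3 = HIGH XOR LOW = HIGH
w8 = NOT I1 = NOT LOW = HIGH
w9 = w3 XOR w5 = LOW XOR HIGH = HIGH
w11 = w3 XOR w9 = LOW XOR HIGH = HIGH
w17 = NOT w11 = NOT HIGH = LOW

w4 = HIGH; w8 = HIGH; w17 = LOW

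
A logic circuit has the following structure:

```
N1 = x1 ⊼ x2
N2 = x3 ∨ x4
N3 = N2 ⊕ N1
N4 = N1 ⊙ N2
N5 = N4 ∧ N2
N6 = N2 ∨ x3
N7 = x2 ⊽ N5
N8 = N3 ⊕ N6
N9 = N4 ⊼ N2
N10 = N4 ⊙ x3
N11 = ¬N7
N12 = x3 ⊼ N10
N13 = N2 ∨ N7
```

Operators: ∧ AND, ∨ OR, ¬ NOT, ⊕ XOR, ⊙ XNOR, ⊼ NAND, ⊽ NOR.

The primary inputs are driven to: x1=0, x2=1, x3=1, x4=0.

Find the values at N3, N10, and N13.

N1 = x1 NAND x2 = 0 NAND 1 = 1
N2 = x3 OR x4 = 1 OR 0 = 1
N3 = N2 XOR N1 = 1 XOR 1 = 0
N4 = N1 XNOR N2 = 1 XNOR 1 = 1
N5 = N4 AND N2 = 1 AND 1 = 1
N7 = x2 NOR N5 = 1 NOR 1 = 0
N10 = N4 XNOR x3 = 1 XNOR 1 = 1
N13 = N2 OR N7 = 1 OR 0 = 1

N3 = 0, N10 = 1, N13 = 1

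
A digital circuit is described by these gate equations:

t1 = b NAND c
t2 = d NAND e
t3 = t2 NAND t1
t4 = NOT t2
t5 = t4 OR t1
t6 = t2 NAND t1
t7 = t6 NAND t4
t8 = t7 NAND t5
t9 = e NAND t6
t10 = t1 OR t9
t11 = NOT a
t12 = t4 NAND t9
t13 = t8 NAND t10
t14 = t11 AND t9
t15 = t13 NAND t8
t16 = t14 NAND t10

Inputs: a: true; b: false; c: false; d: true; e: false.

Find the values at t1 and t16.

t1 = b NAND c = false NAND false = true
t2 = d NAND e = true NAND false = true
t6 = t2 NAND t1 = true NAND true = false
t9 = e NAND t6 = false NAND false = true
t10 = t1 OR t9 = true OR true = true
t11 = NOT a = NOT true = false
t14 = t11 AND t9 = false AND true = false
t16 = t14 NAND t10 = false NAND true = true

t1 = true, t16 = true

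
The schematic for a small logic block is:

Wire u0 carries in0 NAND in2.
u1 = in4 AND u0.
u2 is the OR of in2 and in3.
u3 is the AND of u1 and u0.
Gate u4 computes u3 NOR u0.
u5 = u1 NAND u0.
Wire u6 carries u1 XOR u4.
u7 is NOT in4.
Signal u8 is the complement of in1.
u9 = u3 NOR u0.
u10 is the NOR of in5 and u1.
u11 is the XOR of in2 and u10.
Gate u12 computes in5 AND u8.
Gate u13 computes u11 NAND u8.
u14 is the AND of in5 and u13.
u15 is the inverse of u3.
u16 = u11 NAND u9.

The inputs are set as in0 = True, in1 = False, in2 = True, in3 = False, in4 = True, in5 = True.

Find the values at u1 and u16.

u0 = in0 NAND in2 = True NAND True = False
u1 = in4 AND u0 = True AND False = False
u3 = u1 AND u0 = False AND False = False
u9 = u3 NOR u0 = False NOR False = True
u10 = in5 NOR u1 = True NOR False = False
u11 = in2 XOR u10 = True XOR False = True
u16 = u11 NAND u9 = True NAND True = False

u1 = False, u16 = False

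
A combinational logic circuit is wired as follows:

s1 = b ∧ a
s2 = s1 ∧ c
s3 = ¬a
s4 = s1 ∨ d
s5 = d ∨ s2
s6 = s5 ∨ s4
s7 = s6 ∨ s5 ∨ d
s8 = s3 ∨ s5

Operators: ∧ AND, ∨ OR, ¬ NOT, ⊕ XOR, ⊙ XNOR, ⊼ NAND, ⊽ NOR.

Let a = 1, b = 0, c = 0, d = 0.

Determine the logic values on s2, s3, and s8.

s2 = 0, s3 = 0, s8 = 0

s1 = b AND a = 0 AND 1 = 0
s2 = s1 AND c = 0 AND 0 = 0
s3 = NOT a = NOT 1 = 0
s5 = d OR s2 = 0 OR 0 = 0
s8 = s3 OR s5 = 0 OR 0 = 0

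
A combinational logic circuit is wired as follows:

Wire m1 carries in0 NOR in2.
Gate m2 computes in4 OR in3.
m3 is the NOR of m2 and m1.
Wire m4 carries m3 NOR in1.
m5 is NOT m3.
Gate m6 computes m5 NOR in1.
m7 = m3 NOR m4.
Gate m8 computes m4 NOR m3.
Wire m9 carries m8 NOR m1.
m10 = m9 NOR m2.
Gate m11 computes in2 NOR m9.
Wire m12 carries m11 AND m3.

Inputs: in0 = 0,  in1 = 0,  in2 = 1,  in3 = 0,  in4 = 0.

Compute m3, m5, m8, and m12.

m3 = 1, m5 = 0, m8 = 0, m12 = 0

m1 = in0 NOR in2 = 0 NOR 1 = 0
m2 = in4 OR in3 = 0 OR 0 = 0
m3 = m2 NOR m1 = 0 NOR 0 = 1
m4 = m3 NOR in1 = 1 NOR 0 = 0
m5 = NOT m3 = NOT 1 = 0
m8 = m4 NOR m3 = 0 NOR 1 = 0
m9 = m8 NOR m1 = 0 NOR 0 = 1
m11 = in2 NOR m9 = 1 NOR 1 = 0
m12 = m11 AND m3 = 0 AND 1 = 0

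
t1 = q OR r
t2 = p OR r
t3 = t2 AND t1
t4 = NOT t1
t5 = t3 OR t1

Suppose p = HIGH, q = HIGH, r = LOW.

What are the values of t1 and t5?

t1 = q OR r = HIGH OR LOW = HIGH
t2 = p OR r = HIGH OR LOW = HIGH
t3 = t2 AND t1 = HIGH AND HIGH = HIGH
t5 = t3 OR t1 = HIGH OR HIGH = HIGH

t1 = HIGH, t5 = HIGH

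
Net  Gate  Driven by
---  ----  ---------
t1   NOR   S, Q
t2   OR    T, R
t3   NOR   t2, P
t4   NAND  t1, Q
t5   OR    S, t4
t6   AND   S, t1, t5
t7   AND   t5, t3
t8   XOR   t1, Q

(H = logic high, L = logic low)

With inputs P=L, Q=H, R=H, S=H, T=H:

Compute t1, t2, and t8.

t1 = S NOR Q = H NOR H = L
t2 = T OR R = H OR H = H
t8 = t1 XOR Q = L XOR H = H

t1 = L  t2 = H  t8 = H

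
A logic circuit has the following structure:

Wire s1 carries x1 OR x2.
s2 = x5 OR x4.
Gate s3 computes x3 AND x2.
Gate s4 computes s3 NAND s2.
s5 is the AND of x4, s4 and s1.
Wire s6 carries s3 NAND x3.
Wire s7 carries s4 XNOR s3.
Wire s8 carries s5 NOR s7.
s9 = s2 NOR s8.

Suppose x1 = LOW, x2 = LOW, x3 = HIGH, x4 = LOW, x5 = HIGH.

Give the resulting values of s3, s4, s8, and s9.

s1 = x1 OR x2 = LOW OR LOW = LOW
s2 = x5 OR x4 = HIGH OR LOW = HIGH
s3 = x3 AND x2 = HIGH AND LOW = LOW
s4 = s3 NAND s2 = LOW NAND HIGH = HIGH
s5 = x4 AND s4 AND s1 = LOW AND HIGH AND LOW = LOW
s7 = s4 XNOR s3 = HIGH XNOR LOW = LOW
s8 = s5 NOR s7 = LOW NOR LOW = HIGH
s9 = s2 NOR s8 = HIGH NOR HIGH = LOW

s3 = LOW; s4 = HIGH; s8 = HIGH; s9 = LOW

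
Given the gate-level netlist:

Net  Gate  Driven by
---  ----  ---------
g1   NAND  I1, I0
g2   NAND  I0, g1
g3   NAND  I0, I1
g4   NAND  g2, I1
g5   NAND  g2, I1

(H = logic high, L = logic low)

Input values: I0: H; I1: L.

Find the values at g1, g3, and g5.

g1 = I1 NAND I0 = L NAND H = H
g2 = I0 NAND g1 = H NAND H = L
g3 = I0 NAND I1 = H NAND L = H
g5 = g2 NAND I1 = L NAND L = H

g1 = H, g3 = H, g5 = H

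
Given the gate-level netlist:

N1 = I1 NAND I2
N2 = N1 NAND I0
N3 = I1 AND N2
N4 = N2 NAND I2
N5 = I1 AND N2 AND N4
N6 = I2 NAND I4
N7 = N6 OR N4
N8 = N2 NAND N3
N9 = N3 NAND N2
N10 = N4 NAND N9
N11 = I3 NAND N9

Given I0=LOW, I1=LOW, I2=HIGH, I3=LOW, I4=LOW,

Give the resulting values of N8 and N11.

N8 = HIGH  N11 = HIGH

N1 = I1 NAND I2 = LOW NAND HIGH = HIGH
N2 = N1 NAND I0 = HIGH NAND LOW = HIGH
N3 = I1 AND N2 = LOW AND HIGH = LOW
N8 = N2 NAND N3 = HIGH NAND LOW = HIGH
N9 = N3 NAND N2 = LOW NAND HIGH = HIGH
N11 = I3 NAND N9 = LOW NAND HIGH = HIGH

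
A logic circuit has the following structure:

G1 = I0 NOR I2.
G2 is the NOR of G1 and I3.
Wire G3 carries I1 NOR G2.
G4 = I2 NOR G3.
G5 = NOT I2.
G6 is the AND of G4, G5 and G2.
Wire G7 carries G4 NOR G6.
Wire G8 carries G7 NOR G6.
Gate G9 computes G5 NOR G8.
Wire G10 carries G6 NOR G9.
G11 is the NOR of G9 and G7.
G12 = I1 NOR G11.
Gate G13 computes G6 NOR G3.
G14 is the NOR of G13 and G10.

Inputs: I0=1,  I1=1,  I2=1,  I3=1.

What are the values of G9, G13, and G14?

G9 = 1, G13 = 1, G14 = 0

G1 = I0 NOR I2 = 1 NOR 1 = 0
G2 = G1 NOR I3 = 0 NOR 1 = 0
G3 = I1 NOR G2 = 1 NOR 0 = 0
G4 = I2 NOR G3 = 1 NOR 0 = 0
G5 = NOT I2 = NOT 1 = 0
G6 = G4 AND G5 AND G2 = 0 AND 0 AND 0 = 0
G7 = G4 NOR G6 = 0 NOR 0 = 1
G8 = G7 NOR G6 = 1 NOR 0 = 0
G9 = G5 NOR G8 = 0 NOR 0 = 1
G10 = G6 NOR G9 = 0 NOR 1 = 0
G13 = G6 NOR G3 = 0 NOR 0 = 1
G14 = G13 NOR G10 = 1 NOR 0 = 0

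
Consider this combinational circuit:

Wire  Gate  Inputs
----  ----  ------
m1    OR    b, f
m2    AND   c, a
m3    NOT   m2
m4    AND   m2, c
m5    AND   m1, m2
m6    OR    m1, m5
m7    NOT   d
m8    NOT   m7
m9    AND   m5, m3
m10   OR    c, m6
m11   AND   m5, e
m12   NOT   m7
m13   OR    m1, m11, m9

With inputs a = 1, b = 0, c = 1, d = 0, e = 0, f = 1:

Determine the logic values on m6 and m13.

m1 = b OR f = 0 OR 1 = 1
m2 = c AND a = 1 AND 1 = 1
m3 = NOT m2 = NOT 1 = 0
m5 = m1 AND m2 = 1 AND 1 = 1
m6 = m1 OR m5 = 1 OR 1 = 1
m9 = m5 AND m3 = 1 AND 0 = 0
m11 = m5 AND e = 1 AND 0 = 0
m13 = m1 OR m11 OR m9 = 1 OR 0 OR 0 = 1

m6 = 1; m13 = 1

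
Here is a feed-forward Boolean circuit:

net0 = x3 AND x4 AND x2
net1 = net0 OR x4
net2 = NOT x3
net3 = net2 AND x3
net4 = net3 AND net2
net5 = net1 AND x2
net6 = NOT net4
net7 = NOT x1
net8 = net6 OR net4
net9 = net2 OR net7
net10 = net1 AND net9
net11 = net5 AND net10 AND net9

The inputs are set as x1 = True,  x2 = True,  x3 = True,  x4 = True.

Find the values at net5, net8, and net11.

net5 = True; net8 = True; net11 = False

net0 = x3 AND x4 AND x2 = True AND True AND True = True
net1 = net0 OR x4 = True OR True = True
net2 = NOT x3 = NOT True = False
net3 = net2 AND x3 = False AND True = False
net4 = net3 AND net2 = False AND False = False
net5 = net1 AND x2 = True AND True = True
net6 = NOT net4 = NOT False = True
net7 = NOT x1 = NOT True = False
net8 = net6 OR net4 = True OR False = True
net9 = net2 OR net7 = False OR False = False
net10 = net1 AND net9 = True AND False = False
net11 = net5 AND net10 AND net9 = True AND False AND False = False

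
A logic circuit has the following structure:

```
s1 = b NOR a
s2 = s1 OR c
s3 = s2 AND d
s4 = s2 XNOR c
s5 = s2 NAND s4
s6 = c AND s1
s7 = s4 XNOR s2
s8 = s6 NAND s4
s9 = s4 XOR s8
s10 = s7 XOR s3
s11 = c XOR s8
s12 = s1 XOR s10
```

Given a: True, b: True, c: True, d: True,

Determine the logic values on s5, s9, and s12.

s1 = b NOR a = True NOR True = False
s2 = s1 OR c = False OR True = True
s3 = s2 AND d = True AND True = True
s4 = s2 XNOR c = True XNOR True = True
s5 = s2 NAND s4 = True NAND True = False
s6 = c AND s1 = True AND False = False
s7 = s4 XNOR s2 = True XNOR True = True
s8 = s6 NAND s4 = False NAND True = True
s9 = s4 XOR s8 = True XOR True = False
s10 = s7 XOR s3 = True XOR True = False
s12 = s1 XOR s10 = False XOR False = False

s5 = False, s9 = False, s12 = False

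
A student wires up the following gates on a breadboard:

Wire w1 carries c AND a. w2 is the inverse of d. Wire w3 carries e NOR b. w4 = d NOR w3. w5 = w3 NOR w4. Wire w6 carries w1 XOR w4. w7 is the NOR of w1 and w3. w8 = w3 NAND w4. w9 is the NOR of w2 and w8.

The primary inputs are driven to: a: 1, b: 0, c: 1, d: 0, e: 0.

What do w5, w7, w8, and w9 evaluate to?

w5 = 0, w7 = 0, w8 = 1, w9 = 0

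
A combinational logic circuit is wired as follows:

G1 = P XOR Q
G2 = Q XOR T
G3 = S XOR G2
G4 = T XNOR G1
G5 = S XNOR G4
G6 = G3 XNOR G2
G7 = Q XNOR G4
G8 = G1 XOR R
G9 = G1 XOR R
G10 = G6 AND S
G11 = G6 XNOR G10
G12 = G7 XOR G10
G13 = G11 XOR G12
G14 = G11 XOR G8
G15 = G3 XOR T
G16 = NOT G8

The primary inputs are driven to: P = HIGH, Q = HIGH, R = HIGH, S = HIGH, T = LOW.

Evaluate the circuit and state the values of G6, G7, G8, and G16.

G6 = LOW, G7 = HIGH, G8 = HIGH, G16 = LOW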